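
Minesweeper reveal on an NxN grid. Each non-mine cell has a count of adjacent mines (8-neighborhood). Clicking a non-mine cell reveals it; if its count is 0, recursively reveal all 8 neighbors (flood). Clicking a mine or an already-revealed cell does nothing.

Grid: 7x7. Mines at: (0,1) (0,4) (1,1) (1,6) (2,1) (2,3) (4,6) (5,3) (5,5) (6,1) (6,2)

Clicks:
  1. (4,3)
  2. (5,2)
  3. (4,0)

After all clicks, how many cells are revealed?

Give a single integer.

Click 1 (4,3) count=1: revealed 1 new [(4,3)] -> total=1
Click 2 (5,2) count=3: revealed 1 new [(5,2)] -> total=2
Click 3 (4,0) count=0: revealed 8 new [(3,0) (3,1) (3,2) (4,0) (4,1) (4,2) (5,0) (5,1)] -> total=10

Answer: 10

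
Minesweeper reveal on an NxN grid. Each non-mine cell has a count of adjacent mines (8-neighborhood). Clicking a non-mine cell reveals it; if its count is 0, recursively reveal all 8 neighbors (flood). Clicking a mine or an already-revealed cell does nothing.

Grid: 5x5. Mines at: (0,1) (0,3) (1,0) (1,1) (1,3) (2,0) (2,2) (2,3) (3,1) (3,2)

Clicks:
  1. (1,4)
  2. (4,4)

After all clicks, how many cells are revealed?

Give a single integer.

Click 1 (1,4) count=3: revealed 1 new [(1,4)] -> total=1
Click 2 (4,4) count=0: revealed 4 new [(3,3) (3,4) (4,3) (4,4)] -> total=5

Answer: 5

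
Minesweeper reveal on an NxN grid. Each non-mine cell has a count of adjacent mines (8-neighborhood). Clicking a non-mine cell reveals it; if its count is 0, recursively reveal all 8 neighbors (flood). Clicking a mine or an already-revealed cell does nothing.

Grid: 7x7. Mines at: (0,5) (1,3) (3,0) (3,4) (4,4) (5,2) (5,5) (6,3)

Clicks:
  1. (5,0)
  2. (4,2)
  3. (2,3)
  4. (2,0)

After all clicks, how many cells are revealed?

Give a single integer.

Click 1 (5,0) count=0: revealed 6 new [(4,0) (4,1) (5,0) (5,1) (6,0) (6,1)] -> total=6
Click 2 (4,2) count=1: revealed 1 new [(4,2)] -> total=7
Click 3 (2,3) count=2: revealed 1 new [(2,3)] -> total=8
Click 4 (2,0) count=1: revealed 1 new [(2,0)] -> total=9

Answer: 9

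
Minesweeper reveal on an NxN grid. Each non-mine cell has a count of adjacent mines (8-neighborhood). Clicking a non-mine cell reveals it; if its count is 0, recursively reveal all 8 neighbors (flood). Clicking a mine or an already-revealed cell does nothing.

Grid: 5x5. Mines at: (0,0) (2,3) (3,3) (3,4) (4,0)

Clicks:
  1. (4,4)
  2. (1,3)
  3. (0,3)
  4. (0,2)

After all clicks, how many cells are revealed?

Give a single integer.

Click 1 (4,4) count=2: revealed 1 new [(4,4)] -> total=1
Click 2 (1,3) count=1: revealed 1 new [(1,3)] -> total=2
Click 3 (0,3) count=0: revealed 7 new [(0,1) (0,2) (0,3) (0,4) (1,1) (1,2) (1,4)] -> total=9
Click 4 (0,2) count=0: revealed 0 new [(none)] -> total=9

Answer: 9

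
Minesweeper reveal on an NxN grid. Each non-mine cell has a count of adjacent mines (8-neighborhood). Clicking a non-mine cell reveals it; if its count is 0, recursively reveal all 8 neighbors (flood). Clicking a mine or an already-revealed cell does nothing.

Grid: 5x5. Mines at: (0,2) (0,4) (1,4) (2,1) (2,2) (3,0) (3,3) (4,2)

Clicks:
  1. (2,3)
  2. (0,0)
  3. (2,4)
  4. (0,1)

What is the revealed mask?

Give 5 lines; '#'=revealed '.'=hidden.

Click 1 (2,3) count=3: revealed 1 new [(2,3)] -> total=1
Click 2 (0,0) count=0: revealed 4 new [(0,0) (0,1) (1,0) (1,1)] -> total=5
Click 3 (2,4) count=2: revealed 1 new [(2,4)] -> total=6
Click 4 (0,1) count=1: revealed 0 new [(none)] -> total=6

Answer: ##...
##...
...##
.....
.....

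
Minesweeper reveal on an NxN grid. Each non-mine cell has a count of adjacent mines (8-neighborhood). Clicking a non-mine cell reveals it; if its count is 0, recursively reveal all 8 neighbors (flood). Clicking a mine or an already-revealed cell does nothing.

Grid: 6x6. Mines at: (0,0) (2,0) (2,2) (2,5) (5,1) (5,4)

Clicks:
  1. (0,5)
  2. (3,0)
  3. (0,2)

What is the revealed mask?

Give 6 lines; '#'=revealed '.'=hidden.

Click 1 (0,5) count=0: revealed 10 new [(0,1) (0,2) (0,3) (0,4) (0,5) (1,1) (1,2) (1,3) (1,4) (1,5)] -> total=10
Click 2 (3,0) count=1: revealed 1 new [(3,0)] -> total=11
Click 3 (0,2) count=0: revealed 0 new [(none)] -> total=11

Answer: .#####
.#####
......
#.....
......
......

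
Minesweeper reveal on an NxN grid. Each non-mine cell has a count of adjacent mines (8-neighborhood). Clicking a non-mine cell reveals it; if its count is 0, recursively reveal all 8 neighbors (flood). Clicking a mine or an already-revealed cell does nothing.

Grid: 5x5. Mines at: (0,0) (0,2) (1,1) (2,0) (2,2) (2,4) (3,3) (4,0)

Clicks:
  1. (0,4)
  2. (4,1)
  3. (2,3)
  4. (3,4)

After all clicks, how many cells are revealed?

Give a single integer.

Click 1 (0,4) count=0: revealed 4 new [(0,3) (0,4) (1,3) (1,4)] -> total=4
Click 2 (4,1) count=1: revealed 1 new [(4,1)] -> total=5
Click 3 (2,3) count=3: revealed 1 new [(2,3)] -> total=6
Click 4 (3,4) count=2: revealed 1 new [(3,4)] -> total=7

Answer: 7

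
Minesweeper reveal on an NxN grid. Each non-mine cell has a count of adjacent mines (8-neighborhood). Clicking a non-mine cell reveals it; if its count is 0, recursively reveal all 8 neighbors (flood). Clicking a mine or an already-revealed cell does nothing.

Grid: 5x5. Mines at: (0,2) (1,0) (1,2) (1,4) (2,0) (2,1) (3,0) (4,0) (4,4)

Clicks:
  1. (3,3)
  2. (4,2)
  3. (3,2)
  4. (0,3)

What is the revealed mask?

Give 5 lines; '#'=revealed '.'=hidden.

Answer: ...#.
.....
.....
.###.
.###.

Derivation:
Click 1 (3,3) count=1: revealed 1 new [(3,3)] -> total=1
Click 2 (4,2) count=0: revealed 5 new [(3,1) (3,2) (4,1) (4,2) (4,3)] -> total=6
Click 3 (3,2) count=1: revealed 0 new [(none)] -> total=6
Click 4 (0,3) count=3: revealed 1 new [(0,3)] -> total=7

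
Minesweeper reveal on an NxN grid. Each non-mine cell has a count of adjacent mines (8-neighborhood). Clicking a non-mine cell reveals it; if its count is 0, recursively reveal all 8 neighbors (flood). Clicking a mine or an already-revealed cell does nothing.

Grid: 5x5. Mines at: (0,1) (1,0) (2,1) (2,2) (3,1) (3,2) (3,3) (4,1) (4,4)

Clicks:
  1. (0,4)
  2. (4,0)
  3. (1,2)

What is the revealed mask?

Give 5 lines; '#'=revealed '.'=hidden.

Answer: ..###
..###
...##
.....
#....

Derivation:
Click 1 (0,4) count=0: revealed 8 new [(0,2) (0,3) (0,4) (1,2) (1,3) (1,4) (2,3) (2,4)] -> total=8
Click 2 (4,0) count=2: revealed 1 new [(4,0)] -> total=9
Click 3 (1,2) count=3: revealed 0 new [(none)] -> total=9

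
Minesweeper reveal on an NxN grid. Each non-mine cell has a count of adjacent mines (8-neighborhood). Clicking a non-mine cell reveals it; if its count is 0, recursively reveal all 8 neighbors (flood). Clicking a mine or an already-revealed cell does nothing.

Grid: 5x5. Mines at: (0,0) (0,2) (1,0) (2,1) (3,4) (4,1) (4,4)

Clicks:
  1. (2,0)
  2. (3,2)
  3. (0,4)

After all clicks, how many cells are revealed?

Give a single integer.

Answer: 8

Derivation:
Click 1 (2,0) count=2: revealed 1 new [(2,0)] -> total=1
Click 2 (3,2) count=2: revealed 1 new [(3,2)] -> total=2
Click 3 (0,4) count=0: revealed 6 new [(0,3) (0,4) (1,3) (1,4) (2,3) (2,4)] -> total=8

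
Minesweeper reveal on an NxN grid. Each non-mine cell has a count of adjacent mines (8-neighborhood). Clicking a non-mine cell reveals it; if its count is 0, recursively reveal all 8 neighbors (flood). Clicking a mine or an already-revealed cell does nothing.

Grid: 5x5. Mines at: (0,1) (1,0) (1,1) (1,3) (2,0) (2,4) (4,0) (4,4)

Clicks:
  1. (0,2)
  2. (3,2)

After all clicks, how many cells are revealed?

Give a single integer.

Answer: 10

Derivation:
Click 1 (0,2) count=3: revealed 1 new [(0,2)] -> total=1
Click 2 (3,2) count=0: revealed 9 new [(2,1) (2,2) (2,3) (3,1) (3,2) (3,3) (4,1) (4,2) (4,3)] -> total=10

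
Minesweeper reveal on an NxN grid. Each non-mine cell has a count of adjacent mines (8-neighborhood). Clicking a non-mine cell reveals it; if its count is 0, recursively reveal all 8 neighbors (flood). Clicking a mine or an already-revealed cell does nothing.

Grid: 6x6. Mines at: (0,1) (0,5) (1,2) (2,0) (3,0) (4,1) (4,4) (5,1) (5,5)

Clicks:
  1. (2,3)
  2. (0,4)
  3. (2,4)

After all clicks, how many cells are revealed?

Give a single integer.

Click 1 (2,3) count=1: revealed 1 new [(2,3)] -> total=1
Click 2 (0,4) count=1: revealed 1 new [(0,4)] -> total=2
Click 3 (2,4) count=0: revealed 8 new [(1,3) (1,4) (1,5) (2,4) (2,5) (3,3) (3,4) (3,5)] -> total=10

Answer: 10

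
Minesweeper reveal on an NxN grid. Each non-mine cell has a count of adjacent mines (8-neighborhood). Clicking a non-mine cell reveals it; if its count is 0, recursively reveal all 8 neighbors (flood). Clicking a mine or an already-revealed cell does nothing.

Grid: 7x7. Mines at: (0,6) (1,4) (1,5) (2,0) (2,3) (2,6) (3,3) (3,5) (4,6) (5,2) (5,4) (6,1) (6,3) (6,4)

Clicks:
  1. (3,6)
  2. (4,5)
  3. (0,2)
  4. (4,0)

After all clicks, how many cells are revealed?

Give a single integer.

Click 1 (3,6) count=3: revealed 1 new [(3,6)] -> total=1
Click 2 (4,5) count=3: revealed 1 new [(4,5)] -> total=2
Click 3 (0,2) count=0: revealed 8 new [(0,0) (0,1) (0,2) (0,3) (1,0) (1,1) (1,2) (1,3)] -> total=10
Click 4 (4,0) count=0: revealed 6 new [(3,0) (3,1) (4,0) (4,1) (5,0) (5,1)] -> total=16

Answer: 16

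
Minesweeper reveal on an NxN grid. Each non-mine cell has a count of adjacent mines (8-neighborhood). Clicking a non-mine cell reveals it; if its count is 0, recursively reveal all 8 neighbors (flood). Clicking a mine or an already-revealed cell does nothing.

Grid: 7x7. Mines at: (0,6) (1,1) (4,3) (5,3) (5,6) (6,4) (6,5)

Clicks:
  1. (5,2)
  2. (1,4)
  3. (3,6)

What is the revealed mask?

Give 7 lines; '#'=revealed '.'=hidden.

Answer: ..####.
..#####
..#####
..#####
....###
..#....
.......

Derivation:
Click 1 (5,2) count=2: revealed 1 new [(5,2)] -> total=1
Click 2 (1,4) count=0: revealed 22 new [(0,2) (0,3) (0,4) (0,5) (1,2) (1,3) (1,4) (1,5) (1,6) (2,2) (2,3) (2,4) (2,5) (2,6) (3,2) (3,3) (3,4) (3,5) (3,6) (4,4) (4,5) (4,6)] -> total=23
Click 3 (3,6) count=0: revealed 0 new [(none)] -> total=23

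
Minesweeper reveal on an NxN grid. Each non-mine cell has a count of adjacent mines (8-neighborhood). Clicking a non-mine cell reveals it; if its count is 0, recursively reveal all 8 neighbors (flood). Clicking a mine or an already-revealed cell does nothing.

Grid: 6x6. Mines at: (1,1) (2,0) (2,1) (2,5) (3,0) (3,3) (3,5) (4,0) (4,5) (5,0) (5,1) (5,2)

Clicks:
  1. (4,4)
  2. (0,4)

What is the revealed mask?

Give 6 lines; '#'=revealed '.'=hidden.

Click 1 (4,4) count=3: revealed 1 new [(4,4)] -> total=1
Click 2 (0,4) count=0: revealed 11 new [(0,2) (0,3) (0,4) (0,5) (1,2) (1,3) (1,4) (1,5) (2,2) (2,3) (2,4)] -> total=12

Answer: ..####
..####
..###.
......
....#.
......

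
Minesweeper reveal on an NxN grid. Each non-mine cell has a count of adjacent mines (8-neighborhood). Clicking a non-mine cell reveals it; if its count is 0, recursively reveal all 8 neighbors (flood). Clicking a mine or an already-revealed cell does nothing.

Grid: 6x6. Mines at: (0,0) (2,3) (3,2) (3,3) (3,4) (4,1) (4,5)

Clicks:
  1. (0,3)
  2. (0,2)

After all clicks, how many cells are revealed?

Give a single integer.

Click 1 (0,3) count=0: revealed 12 new [(0,1) (0,2) (0,3) (0,4) (0,5) (1,1) (1,2) (1,3) (1,4) (1,5) (2,4) (2,5)] -> total=12
Click 2 (0,2) count=0: revealed 0 new [(none)] -> total=12

Answer: 12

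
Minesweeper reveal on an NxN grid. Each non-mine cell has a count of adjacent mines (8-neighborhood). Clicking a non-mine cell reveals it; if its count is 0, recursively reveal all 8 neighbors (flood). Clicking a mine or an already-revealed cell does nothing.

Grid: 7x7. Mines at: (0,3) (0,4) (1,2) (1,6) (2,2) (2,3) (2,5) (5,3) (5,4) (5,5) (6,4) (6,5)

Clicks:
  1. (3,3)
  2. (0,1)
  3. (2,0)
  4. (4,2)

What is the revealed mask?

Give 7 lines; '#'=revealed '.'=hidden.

Click 1 (3,3) count=2: revealed 1 new [(3,3)] -> total=1
Click 2 (0,1) count=1: revealed 1 new [(0,1)] -> total=2
Click 3 (2,0) count=0: revealed 17 new [(0,0) (1,0) (1,1) (2,0) (2,1) (3,0) (3,1) (3,2) (4,0) (4,1) (4,2) (5,0) (5,1) (5,2) (6,0) (6,1) (6,2)] -> total=19
Click 4 (4,2) count=1: revealed 0 new [(none)] -> total=19

Answer: ##.....
##.....
##.....
####...
###....
###....
###....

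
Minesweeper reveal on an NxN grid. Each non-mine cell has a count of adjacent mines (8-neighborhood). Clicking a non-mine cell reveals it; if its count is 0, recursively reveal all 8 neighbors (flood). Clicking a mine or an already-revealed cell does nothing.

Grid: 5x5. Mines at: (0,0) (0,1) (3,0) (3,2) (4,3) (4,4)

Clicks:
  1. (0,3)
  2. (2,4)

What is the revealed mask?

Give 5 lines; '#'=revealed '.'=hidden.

Click 1 (0,3) count=0: revealed 11 new [(0,2) (0,3) (0,4) (1,2) (1,3) (1,4) (2,2) (2,3) (2,4) (3,3) (3,4)] -> total=11
Click 2 (2,4) count=0: revealed 0 new [(none)] -> total=11

Answer: ..###
..###
..###
...##
.....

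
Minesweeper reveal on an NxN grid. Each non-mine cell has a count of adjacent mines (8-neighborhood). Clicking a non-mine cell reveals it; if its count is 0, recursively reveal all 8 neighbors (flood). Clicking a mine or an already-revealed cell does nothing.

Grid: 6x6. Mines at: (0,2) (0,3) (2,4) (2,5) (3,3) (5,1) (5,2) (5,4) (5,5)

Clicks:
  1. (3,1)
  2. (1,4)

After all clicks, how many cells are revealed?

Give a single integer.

Answer: 15

Derivation:
Click 1 (3,1) count=0: revealed 14 new [(0,0) (0,1) (1,0) (1,1) (1,2) (2,0) (2,1) (2,2) (3,0) (3,1) (3,2) (4,0) (4,1) (4,2)] -> total=14
Click 2 (1,4) count=3: revealed 1 new [(1,4)] -> total=15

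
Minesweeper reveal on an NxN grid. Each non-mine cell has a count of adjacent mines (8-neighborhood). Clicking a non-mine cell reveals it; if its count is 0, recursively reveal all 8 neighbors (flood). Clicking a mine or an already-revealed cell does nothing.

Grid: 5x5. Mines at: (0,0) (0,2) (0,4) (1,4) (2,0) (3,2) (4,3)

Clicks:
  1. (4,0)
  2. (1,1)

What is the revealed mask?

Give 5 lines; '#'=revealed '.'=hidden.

Answer: .....
.#...
.....
##...
##...

Derivation:
Click 1 (4,0) count=0: revealed 4 new [(3,0) (3,1) (4,0) (4,1)] -> total=4
Click 2 (1,1) count=3: revealed 1 new [(1,1)] -> total=5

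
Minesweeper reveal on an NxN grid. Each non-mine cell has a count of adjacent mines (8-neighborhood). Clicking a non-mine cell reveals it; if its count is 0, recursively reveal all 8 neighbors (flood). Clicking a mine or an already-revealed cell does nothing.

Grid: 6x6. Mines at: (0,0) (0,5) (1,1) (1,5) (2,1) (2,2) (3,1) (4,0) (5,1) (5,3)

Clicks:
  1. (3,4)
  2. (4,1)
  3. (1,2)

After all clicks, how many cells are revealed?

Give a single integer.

Answer: 13

Derivation:
Click 1 (3,4) count=0: revealed 11 new [(2,3) (2,4) (2,5) (3,3) (3,4) (3,5) (4,3) (4,4) (4,5) (5,4) (5,5)] -> total=11
Click 2 (4,1) count=3: revealed 1 new [(4,1)] -> total=12
Click 3 (1,2) count=3: revealed 1 new [(1,2)] -> total=13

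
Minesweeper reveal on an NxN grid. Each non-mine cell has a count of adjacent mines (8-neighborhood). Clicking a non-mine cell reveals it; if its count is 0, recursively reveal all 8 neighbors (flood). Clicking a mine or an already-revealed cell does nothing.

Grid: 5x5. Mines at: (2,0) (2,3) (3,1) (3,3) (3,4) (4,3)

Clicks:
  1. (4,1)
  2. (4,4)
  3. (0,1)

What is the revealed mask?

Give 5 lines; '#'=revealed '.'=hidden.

Click 1 (4,1) count=1: revealed 1 new [(4,1)] -> total=1
Click 2 (4,4) count=3: revealed 1 new [(4,4)] -> total=2
Click 3 (0,1) count=0: revealed 10 new [(0,0) (0,1) (0,2) (0,3) (0,4) (1,0) (1,1) (1,2) (1,3) (1,4)] -> total=12

Answer: #####
#####
.....
.....
.#..#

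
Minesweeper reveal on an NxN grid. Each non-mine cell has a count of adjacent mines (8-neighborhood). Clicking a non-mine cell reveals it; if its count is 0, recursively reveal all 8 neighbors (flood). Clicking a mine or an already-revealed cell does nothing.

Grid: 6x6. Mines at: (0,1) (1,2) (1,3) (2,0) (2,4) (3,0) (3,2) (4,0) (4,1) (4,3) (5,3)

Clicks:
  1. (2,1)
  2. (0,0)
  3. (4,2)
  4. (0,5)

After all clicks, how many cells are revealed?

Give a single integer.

Answer: 7

Derivation:
Click 1 (2,1) count=4: revealed 1 new [(2,1)] -> total=1
Click 2 (0,0) count=1: revealed 1 new [(0,0)] -> total=2
Click 3 (4,2) count=4: revealed 1 new [(4,2)] -> total=3
Click 4 (0,5) count=0: revealed 4 new [(0,4) (0,5) (1,4) (1,5)] -> total=7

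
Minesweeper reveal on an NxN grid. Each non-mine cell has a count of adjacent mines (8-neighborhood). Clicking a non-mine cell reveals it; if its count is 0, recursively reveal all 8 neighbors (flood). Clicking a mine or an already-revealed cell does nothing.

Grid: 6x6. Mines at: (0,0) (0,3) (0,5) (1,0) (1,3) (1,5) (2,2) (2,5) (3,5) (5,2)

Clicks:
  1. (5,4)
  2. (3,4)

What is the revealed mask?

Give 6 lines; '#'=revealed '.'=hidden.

Click 1 (5,4) count=0: revealed 6 new [(4,3) (4,4) (4,5) (5,3) (5,4) (5,5)] -> total=6
Click 2 (3,4) count=2: revealed 1 new [(3,4)] -> total=7

Answer: ......
......
......
....#.
...###
...###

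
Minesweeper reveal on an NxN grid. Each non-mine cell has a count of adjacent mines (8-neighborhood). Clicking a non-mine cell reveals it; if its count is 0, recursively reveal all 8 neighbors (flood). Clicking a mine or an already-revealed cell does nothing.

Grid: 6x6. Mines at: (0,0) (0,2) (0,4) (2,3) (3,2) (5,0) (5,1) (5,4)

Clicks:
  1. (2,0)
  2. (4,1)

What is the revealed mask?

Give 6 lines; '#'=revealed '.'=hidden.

Click 1 (2,0) count=0: revealed 8 new [(1,0) (1,1) (2,0) (2,1) (3,0) (3,1) (4,0) (4,1)] -> total=8
Click 2 (4,1) count=3: revealed 0 new [(none)] -> total=8

Answer: ......
##....
##....
##....
##....
......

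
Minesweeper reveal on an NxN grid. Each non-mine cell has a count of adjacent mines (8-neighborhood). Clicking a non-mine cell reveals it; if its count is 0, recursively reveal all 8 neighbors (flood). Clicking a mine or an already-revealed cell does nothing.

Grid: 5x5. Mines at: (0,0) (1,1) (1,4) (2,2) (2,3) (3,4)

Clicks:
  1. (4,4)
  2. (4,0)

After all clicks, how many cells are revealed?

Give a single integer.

Click 1 (4,4) count=1: revealed 1 new [(4,4)] -> total=1
Click 2 (4,0) count=0: revealed 10 new [(2,0) (2,1) (3,0) (3,1) (3,2) (3,3) (4,0) (4,1) (4,2) (4,3)] -> total=11

Answer: 11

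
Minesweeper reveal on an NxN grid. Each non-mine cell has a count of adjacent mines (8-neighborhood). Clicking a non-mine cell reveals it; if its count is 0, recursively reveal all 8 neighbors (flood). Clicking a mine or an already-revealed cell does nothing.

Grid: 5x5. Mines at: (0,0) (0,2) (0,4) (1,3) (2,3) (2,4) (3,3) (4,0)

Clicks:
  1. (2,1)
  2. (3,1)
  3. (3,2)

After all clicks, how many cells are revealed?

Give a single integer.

Answer: 9

Derivation:
Click 1 (2,1) count=0: revealed 9 new [(1,0) (1,1) (1,2) (2,0) (2,1) (2,2) (3,0) (3,1) (3,2)] -> total=9
Click 2 (3,1) count=1: revealed 0 new [(none)] -> total=9
Click 3 (3,2) count=2: revealed 0 new [(none)] -> total=9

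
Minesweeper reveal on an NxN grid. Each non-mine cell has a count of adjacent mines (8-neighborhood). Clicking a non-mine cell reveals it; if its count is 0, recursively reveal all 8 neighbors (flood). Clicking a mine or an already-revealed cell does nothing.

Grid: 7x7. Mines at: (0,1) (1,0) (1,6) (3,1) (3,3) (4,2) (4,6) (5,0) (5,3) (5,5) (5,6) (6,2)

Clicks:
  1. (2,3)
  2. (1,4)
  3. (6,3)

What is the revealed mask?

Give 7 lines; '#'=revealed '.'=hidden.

Answer: ..####.
..####.
..####.
.......
.......
.......
...#...

Derivation:
Click 1 (2,3) count=1: revealed 1 new [(2,3)] -> total=1
Click 2 (1,4) count=0: revealed 11 new [(0,2) (0,3) (0,4) (0,5) (1,2) (1,3) (1,4) (1,5) (2,2) (2,4) (2,5)] -> total=12
Click 3 (6,3) count=2: revealed 1 new [(6,3)] -> total=13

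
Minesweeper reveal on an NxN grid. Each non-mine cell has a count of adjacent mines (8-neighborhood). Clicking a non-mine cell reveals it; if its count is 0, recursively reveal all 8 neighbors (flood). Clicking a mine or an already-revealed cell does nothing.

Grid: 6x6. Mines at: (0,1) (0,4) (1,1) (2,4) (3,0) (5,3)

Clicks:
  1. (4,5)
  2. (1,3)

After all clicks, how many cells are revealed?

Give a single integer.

Answer: 7

Derivation:
Click 1 (4,5) count=0: revealed 6 new [(3,4) (3,5) (4,4) (4,5) (5,4) (5,5)] -> total=6
Click 2 (1,3) count=2: revealed 1 new [(1,3)] -> total=7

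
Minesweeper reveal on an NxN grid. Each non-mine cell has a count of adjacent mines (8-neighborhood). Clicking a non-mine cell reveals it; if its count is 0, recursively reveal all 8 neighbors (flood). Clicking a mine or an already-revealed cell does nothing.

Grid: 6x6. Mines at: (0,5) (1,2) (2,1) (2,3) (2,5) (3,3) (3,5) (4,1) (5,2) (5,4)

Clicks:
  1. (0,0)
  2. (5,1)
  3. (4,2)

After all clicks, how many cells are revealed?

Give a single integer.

Click 1 (0,0) count=0: revealed 4 new [(0,0) (0,1) (1,0) (1,1)] -> total=4
Click 2 (5,1) count=2: revealed 1 new [(5,1)] -> total=5
Click 3 (4,2) count=3: revealed 1 new [(4,2)] -> total=6

Answer: 6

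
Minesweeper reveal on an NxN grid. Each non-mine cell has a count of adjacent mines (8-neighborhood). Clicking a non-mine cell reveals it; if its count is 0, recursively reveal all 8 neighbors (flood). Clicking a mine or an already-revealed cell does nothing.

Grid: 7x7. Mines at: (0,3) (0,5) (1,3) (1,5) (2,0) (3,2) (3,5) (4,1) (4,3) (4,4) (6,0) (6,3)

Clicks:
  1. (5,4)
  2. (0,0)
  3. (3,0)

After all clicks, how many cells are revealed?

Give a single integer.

Answer: 8

Derivation:
Click 1 (5,4) count=3: revealed 1 new [(5,4)] -> total=1
Click 2 (0,0) count=0: revealed 6 new [(0,0) (0,1) (0,2) (1,0) (1,1) (1,2)] -> total=7
Click 3 (3,0) count=2: revealed 1 new [(3,0)] -> total=8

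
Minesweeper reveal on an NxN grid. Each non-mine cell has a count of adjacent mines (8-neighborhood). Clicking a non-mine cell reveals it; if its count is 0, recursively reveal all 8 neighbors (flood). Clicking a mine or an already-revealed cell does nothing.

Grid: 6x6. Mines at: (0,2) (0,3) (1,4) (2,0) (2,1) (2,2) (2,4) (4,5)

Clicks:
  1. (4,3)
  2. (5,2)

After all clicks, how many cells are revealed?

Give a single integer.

Click 1 (4,3) count=0: revealed 15 new [(3,0) (3,1) (3,2) (3,3) (3,4) (4,0) (4,1) (4,2) (4,3) (4,4) (5,0) (5,1) (5,2) (5,3) (5,4)] -> total=15
Click 2 (5,2) count=0: revealed 0 new [(none)] -> total=15

Answer: 15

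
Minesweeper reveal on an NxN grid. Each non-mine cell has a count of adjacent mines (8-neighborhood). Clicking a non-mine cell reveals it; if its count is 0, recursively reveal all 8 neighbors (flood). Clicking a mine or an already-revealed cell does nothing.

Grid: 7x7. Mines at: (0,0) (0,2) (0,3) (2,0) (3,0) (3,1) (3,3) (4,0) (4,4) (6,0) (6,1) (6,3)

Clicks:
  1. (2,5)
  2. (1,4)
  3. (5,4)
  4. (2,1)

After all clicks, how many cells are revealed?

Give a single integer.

Click 1 (2,5) count=0: revealed 20 new [(0,4) (0,5) (0,6) (1,4) (1,5) (1,6) (2,4) (2,5) (2,6) (3,4) (3,5) (3,6) (4,5) (4,6) (5,4) (5,5) (5,6) (6,4) (6,5) (6,6)] -> total=20
Click 2 (1,4) count=1: revealed 0 new [(none)] -> total=20
Click 3 (5,4) count=2: revealed 0 new [(none)] -> total=20
Click 4 (2,1) count=3: revealed 1 new [(2,1)] -> total=21

Answer: 21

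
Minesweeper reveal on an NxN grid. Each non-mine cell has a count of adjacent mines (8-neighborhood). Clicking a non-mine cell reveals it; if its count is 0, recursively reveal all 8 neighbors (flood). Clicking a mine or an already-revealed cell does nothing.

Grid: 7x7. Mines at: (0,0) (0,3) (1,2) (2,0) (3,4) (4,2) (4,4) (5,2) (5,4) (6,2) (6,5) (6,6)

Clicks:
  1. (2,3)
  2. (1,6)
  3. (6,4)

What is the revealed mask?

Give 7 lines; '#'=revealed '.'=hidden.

Answer: ....###
....###
...####
.....##
.....##
.....##
....#..

Derivation:
Click 1 (2,3) count=2: revealed 1 new [(2,3)] -> total=1
Click 2 (1,6) count=0: revealed 15 new [(0,4) (0,5) (0,6) (1,4) (1,5) (1,6) (2,4) (2,5) (2,6) (3,5) (3,6) (4,5) (4,6) (5,5) (5,6)] -> total=16
Click 3 (6,4) count=2: revealed 1 new [(6,4)] -> total=17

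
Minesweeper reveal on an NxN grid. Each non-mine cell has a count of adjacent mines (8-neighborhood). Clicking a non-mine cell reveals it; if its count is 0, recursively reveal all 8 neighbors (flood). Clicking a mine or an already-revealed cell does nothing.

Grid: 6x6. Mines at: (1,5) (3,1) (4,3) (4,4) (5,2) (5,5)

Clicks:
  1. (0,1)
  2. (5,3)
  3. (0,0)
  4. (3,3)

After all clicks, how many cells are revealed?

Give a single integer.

Click 1 (0,1) count=0: revealed 18 new [(0,0) (0,1) (0,2) (0,3) (0,4) (1,0) (1,1) (1,2) (1,3) (1,4) (2,0) (2,1) (2,2) (2,3) (2,4) (3,2) (3,3) (3,4)] -> total=18
Click 2 (5,3) count=3: revealed 1 new [(5,3)] -> total=19
Click 3 (0,0) count=0: revealed 0 new [(none)] -> total=19
Click 4 (3,3) count=2: revealed 0 new [(none)] -> total=19

Answer: 19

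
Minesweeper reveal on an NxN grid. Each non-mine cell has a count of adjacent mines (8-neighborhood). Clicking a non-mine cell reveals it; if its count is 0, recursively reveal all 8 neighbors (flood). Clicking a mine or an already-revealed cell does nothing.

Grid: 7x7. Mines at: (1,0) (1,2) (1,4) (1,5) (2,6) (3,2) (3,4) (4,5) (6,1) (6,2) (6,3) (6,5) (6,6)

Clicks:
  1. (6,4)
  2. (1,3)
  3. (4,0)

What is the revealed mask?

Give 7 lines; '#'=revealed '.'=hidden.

Click 1 (6,4) count=2: revealed 1 new [(6,4)] -> total=1
Click 2 (1,3) count=2: revealed 1 new [(1,3)] -> total=2
Click 3 (4,0) count=0: revealed 8 new [(2,0) (2,1) (3,0) (3,1) (4,0) (4,1) (5,0) (5,1)] -> total=10

Answer: .......
...#...
##.....
##.....
##.....
##.....
....#..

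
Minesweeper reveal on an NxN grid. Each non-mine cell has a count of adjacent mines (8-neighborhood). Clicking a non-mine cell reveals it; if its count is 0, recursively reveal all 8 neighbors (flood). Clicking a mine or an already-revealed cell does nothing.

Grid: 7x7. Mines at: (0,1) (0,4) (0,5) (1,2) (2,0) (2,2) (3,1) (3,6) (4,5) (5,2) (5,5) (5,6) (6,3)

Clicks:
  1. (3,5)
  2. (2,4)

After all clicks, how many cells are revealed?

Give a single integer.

Answer: 9

Derivation:
Click 1 (3,5) count=2: revealed 1 new [(3,5)] -> total=1
Click 2 (2,4) count=0: revealed 8 new [(1,3) (1,4) (1,5) (2,3) (2,4) (2,5) (3,3) (3,4)] -> total=9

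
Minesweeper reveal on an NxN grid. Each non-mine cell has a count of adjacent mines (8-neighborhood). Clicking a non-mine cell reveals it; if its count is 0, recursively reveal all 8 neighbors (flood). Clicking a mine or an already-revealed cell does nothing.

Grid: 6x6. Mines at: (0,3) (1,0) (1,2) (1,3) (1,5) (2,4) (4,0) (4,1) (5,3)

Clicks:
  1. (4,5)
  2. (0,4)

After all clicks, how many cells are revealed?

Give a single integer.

Click 1 (4,5) count=0: revealed 6 new [(3,4) (3,5) (4,4) (4,5) (5,4) (5,5)] -> total=6
Click 2 (0,4) count=3: revealed 1 new [(0,4)] -> total=7

Answer: 7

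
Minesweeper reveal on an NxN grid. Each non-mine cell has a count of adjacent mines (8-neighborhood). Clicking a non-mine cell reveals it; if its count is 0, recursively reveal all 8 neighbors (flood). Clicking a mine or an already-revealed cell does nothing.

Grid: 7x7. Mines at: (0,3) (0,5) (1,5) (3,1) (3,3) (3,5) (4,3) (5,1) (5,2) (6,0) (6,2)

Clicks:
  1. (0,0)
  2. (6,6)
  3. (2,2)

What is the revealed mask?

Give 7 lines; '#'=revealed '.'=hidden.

Click 1 (0,0) count=0: revealed 9 new [(0,0) (0,1) (0,2) (1,0) (1,1) (1,2) (2,0) (2,1) (2,2)] -> total=9
Click 2 (6,6) count=0: revealed 11 new [(4,4) (4,5) (4,6) (5,3) (5,4) (5,5) (5,6) (6,3) (6,4) (6,5) (6,6)] -> total=20
Click 3 (2,2) count=2: revealed 0 new [(none)] -> total=20

Answer: ###....
###....
###....
.......
....###
...####
...####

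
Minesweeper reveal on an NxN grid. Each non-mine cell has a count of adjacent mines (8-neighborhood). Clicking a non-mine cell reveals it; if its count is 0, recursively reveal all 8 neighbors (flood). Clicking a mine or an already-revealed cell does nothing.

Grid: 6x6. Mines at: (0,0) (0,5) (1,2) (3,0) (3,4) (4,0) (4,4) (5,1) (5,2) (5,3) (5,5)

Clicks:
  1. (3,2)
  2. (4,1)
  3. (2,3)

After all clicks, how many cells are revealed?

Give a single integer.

Click 1 (3,2) count=0: revealed 9 new [(2,1) (2,2) (2,3) (3,1) (3,2) (3,3) (4,1) (4,2) (4,3)] -> total=9
Click 2 (4,1) count=4: revealed 0 new [(none)] -> total=9
Click 3 (2,3) count=2: revealed 0 new [(none)] -> total=9

Answer: 9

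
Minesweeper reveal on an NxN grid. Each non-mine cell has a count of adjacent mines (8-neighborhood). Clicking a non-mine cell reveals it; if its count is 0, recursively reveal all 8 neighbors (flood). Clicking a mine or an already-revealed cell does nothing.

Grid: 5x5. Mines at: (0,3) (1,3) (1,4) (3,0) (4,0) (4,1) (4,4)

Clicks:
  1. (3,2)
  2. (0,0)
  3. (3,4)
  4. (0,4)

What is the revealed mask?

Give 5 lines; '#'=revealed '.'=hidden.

Answer: ###.#
###..
###..
..#.#
.....

Derivation:
Click 1 (3,2) count=1: revealed 1 new [(3,2)] -> total=1
Click 2 (0,0) count=0: revealed 9 new [(0,0) (0,1) (0,2) (1,0) (1,1) (1,2) (2,0) (2,1) (2,2)] -> total=10
Click 3 (3,4) count=1: revealed 1 new [(3,4)] -> total=11
Click 4 (0,4) count=3: revealed 1 new [(0,4)] -> total=12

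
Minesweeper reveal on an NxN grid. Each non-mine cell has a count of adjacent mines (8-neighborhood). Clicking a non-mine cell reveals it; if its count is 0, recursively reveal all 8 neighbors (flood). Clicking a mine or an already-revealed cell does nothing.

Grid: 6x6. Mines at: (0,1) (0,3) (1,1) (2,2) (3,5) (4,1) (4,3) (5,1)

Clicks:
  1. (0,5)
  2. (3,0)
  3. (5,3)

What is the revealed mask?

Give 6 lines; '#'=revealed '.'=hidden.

Answer: ....##
....##
....##
#.....
......
...#..

Derivation:
Click 1 (0,5) count=0: revealed 6 new [(0,4) (0,5) (1,4) (1,5) (2,4) (2,5)] -> total=6
Click 2 (3,0) count=1: revealed 1 new [(3,0)] -> total=7
Click 3 (5,3) count=1: revealed 1 new [(5,3)] -> total=8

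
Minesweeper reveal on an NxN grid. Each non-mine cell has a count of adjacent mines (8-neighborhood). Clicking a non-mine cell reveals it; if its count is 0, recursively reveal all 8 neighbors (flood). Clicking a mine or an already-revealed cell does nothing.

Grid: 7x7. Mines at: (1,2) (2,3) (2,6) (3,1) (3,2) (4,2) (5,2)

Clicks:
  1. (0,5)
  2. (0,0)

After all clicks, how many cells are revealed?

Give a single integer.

Answer: 14

Derivation:
Click 1 (0,5) count=0: revealed 8 new [(0,3) (0,4) (0,5) (0,6) (1,3) (1,4) (1,5) (1,6)] -> total=8
Click 2 (0,0) count=0: revealed 6 new [(0,0) (0,1) (1,0) (1,1) (2,0) (2,1)] -> total=14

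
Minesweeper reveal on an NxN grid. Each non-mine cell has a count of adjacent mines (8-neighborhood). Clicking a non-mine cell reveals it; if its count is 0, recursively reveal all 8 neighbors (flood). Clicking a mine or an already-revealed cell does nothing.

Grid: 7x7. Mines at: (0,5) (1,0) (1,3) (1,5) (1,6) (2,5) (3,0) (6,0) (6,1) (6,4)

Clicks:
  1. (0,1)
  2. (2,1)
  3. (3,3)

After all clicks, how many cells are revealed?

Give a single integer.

Answer: 25

Derivation:
Click 1 (0,1) count=1: revealed 1 new [(0,1)] -> total=1
Click 2 (2,1) count=2: revealed 1 new [(2,1)] -> total=2
Click 3 (3,3) count=0: revealed 23 new [(2,2) (2,3) (2,4) (3,1) (3,2) (3,3) (3,4) (3,5) (3,6) (4,1) (4,2) (4,3) (4,4) (4,5) (4,6) (5,1) (5,2) (5,3) (5,4) (5,5) (5,6) (6,5) (6,6)] -> total=25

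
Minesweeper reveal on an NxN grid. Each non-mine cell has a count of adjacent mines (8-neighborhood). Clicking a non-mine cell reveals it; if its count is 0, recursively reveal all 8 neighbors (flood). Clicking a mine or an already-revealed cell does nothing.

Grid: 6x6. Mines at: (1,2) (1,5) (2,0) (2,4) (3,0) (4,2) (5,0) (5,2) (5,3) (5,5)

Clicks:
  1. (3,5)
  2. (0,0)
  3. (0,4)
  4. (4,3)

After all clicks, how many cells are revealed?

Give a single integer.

Answer: 7

Derivation:
Click 1 (3,5) count=1: revealed 1 new [(3,5)] -> total=1
Click 2 (0,0) count=0: revealed 4 new [(0,0) (0,1) (1,0) (1,1)] -> total=5
Click 3 (0,4) count=1: revealed 1 new [(0,4)] -> total=6
Click 4 (4,3) count=3: revealed 1 new [(4,3)] -> total=7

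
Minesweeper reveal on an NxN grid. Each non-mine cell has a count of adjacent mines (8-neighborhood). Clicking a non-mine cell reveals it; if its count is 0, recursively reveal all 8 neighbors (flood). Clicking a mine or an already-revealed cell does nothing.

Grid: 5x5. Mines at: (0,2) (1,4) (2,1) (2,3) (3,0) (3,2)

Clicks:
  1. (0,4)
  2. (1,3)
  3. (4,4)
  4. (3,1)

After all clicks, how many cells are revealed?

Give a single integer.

Click 1 (0,4) count=1: revealed 1 new [(0,4)] -> total=1
Click 2 (1,3) count=3: revealed 1 new [(1,3)] -> total=2
Click 3 (4,4) count=0: revealed 4 new [(3,3) (3,4) (4,3) (4,4)] -> total=6
Click 4 (3,1) count=3: revealed 1 new [(3,1)] -> total=7

Answer: 7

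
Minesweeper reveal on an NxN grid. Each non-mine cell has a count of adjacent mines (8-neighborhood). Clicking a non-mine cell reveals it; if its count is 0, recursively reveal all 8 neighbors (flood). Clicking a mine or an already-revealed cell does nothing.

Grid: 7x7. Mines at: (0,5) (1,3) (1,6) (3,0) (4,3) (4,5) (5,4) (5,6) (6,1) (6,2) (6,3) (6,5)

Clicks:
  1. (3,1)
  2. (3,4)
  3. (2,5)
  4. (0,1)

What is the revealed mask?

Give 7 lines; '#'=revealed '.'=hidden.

Click 1 (3,1) count=1: revealed 1 new [(3,1)] -> total=1
Click 2 (3,4) count=2: revealed 1 new [(3,4)] -> total=2
Click 3 (2,5) count=1: revealed 1 new [(2,5)] -> total=3
Click 4 (0,1) count=0: revealed 9 new [(0,0) (0,1) (0,2) (1,0) (1,1) (1,2) (2,0) (2,1) (2,2)] -> total=12

Answer: ###....
###....
###..#.
.#..#..
.......
.......
.......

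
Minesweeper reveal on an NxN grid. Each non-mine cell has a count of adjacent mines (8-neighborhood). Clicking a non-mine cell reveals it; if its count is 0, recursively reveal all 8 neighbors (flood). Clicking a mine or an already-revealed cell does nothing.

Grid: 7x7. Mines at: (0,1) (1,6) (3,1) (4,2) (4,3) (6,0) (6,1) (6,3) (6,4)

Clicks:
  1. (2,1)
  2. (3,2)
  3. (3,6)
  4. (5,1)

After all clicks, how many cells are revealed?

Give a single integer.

Answer: 28

Derivation:
Click 1 (2,1) count=1: revealed 1 new [(2,1)] -> total=1
Click 2 (3,2) count=3: revealed 1 new [(3,2)] -> total=2
Click 3 (3,6) count=0: revealed 25 new [(0,2) (0,3) (0,4) (0,5) (1,2) (1,3) (1,4) (1,5) (2,2) (2,3) (2,4) (2,5) (2,6) (3,3) (3,4) (3,5) (3,6) (4,4) (4,5) (4,6) (5,4) (5,5) (5,6) (6,5) (6,6)] -> total=27
Click 4 (5,1) count=3: revealed 1 new [(5,1)] -> total=28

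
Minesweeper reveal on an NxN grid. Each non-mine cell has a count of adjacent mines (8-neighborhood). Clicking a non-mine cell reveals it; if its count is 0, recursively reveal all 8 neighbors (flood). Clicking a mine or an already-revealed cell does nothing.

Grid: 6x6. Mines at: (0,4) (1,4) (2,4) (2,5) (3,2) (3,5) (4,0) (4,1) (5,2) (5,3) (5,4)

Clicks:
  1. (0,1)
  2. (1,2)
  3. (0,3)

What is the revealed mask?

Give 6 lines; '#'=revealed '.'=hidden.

Click 1 (0,1) count=0: revealed 14 new [(0,0) (0,1) (0,2) (0,3) (1,0) (1,1) (1,2) (1,3) (2,0) (2,1) (2,2) (2,3) (3,0) (3,1)] -> total=14
Click 2 (1,2) count=0: revealed 0 new [(none)] -> total=14
Click 3 (0,3) count=2: revealed 0 new [(none)] -> total=14

Answer: ####..
####..
####..
##....
......
......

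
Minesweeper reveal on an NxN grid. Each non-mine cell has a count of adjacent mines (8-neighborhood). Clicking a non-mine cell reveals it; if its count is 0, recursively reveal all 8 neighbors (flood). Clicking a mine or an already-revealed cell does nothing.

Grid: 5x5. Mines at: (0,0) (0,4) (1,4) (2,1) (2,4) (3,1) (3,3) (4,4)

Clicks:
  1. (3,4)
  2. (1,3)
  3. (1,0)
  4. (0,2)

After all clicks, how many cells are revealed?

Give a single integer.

Click 1 (3,4) count=3: revealed 1 new [(3,4)] -> total=1
Click 2 (1,3) count=3: revealed 1 new [(1,3)] -> total=2
Click 3 (1,0) count=2: revealed 1 new [(1,0)] -> total=3
Click 4 (0,2) count=0: revealed 5 new [(0,1) (0,2) (0,3) (1,1) (1,2)] -> total=8

Answer: 8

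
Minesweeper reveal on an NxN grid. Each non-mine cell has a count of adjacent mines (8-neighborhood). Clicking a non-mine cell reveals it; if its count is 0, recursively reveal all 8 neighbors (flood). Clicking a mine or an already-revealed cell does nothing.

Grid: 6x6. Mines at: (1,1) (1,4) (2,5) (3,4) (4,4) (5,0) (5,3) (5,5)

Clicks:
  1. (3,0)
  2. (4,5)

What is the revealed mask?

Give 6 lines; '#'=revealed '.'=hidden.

Click 1 (3,0) count=0: revealed 12 new [(2,0) (2,1) (2,2) (2,3) (3,0) (3,1) (3,2) (3,3) (4,0) (4,1) (4,2) (4,3)] -> total=12
Click 2 (4,5) count=3: revealed 1 new [(4,5)] -> total=13

Answer: ......
......
####..
####..
####.#
......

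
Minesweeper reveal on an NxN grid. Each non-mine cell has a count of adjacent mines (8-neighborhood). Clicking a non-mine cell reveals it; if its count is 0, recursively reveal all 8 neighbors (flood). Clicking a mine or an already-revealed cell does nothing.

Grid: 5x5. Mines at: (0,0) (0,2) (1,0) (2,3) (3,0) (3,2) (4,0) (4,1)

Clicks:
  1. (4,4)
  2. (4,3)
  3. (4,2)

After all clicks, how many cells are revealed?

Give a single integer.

Answer: 5

Derivation:
Click 1 (4,4) count=0: revealed 4 new [(3,3) (3,4) (4,3) (4,4)] -> total=4
Click 2 (4,3) count=1: revealed 0 new [(none)] -> total=4
Click 3 (4,2) count=2: revealed 1 new [(4,2)] -> total=5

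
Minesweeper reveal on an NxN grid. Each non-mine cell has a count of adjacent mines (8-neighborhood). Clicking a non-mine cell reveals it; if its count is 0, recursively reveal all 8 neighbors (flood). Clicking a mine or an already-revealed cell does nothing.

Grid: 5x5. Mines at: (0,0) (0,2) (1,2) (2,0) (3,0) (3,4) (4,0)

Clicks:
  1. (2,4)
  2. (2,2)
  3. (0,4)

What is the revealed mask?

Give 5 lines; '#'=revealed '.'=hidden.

Answer: ...##
...##
..###
.....
.....

Derivation:
Click 1 (2,4) count=1: revealed 1 new [(2,4)] -> total=1
Click 2 (2,2) count=1: revealed 1 new [(2,2)] -> total=2
Click 3 (0,4) count=0: revealed 5 new [(0,3) (0,4) (1,3) (1,4) (2,3)] -> total=7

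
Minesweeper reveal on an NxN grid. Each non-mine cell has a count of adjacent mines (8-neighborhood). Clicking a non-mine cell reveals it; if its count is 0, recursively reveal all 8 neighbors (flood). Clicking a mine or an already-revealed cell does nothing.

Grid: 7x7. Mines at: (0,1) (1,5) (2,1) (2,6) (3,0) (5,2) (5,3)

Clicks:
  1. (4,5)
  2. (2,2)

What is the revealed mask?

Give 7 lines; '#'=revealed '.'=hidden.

Click 1 (4,5) count=0: revealed 26 new [(0,2) (0,3) (0,4) (1,2) (1,3) (1,4) (2,2) (2,3) (2,4) (2,5) (3,2) (3,3) (3,4) (3,5) (3,6) (4,2) (4,3) (4,4) (4,5) (4,6) (5,4) (5,5) (5,6) (6,4) (6,5) (6,6)] -> total=26
Click 2 (2,2) count=1: revealed 0 new [(none)] -> total=26

Answer: ..###..
..###..
..####.
..#####
..#####
....###
....###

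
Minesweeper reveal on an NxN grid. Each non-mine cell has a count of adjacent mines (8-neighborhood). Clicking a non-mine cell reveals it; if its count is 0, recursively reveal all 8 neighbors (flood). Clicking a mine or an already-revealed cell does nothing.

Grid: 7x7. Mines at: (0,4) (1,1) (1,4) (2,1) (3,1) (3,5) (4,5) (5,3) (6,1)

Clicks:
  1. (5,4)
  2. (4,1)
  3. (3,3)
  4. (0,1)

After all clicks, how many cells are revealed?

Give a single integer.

Answer: 12

Derivation:
Click 1 (5,4) count=2: revealed 1 new [(5,4)] -> total=1
Click 2 (4,1) count=1: revealed 1 new [(4,1)] -> total=2
Click 3 (3,3) count=0: revealed 9 new [(2,2) (2,3) (2,4) (3,2) (3,3) (3,4) (4,2) (4,3) (4,4)] -> total=11
Click 4 (0,1) count=1: revealed 1 new [(0,1)] -> total=12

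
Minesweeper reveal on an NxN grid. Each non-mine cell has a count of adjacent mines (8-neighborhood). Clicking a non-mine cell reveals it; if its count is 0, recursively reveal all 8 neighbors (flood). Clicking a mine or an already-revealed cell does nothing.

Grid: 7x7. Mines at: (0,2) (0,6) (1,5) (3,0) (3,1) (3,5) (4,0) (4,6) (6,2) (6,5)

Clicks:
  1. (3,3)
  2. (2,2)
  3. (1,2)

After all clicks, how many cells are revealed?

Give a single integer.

Answer: 15

Derivation:
Click 1 (3,3) count=0: revealed 15 new [(1,2) (1,3) (1,4) (2,2) (2,3) (2,4) (3,2) (3,3) (3,4) (4,2) (4,3) (4,4) (5,2) (5,3) (5,4)] -> total=15
Click 2 (2,2) count=1: revealed 0 new [(none)] -> total=15
Click 3 (1,2) count=1: revealed 0 new [(none)] -> total=15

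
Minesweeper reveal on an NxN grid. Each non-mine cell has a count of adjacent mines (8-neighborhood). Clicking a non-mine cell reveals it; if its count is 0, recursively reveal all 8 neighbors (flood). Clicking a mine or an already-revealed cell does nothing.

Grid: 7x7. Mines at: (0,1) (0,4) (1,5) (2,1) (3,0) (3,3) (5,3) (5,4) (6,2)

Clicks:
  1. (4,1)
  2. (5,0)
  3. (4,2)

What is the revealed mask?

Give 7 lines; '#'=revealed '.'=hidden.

Click 1 (4,1) count=1: revealed 1 new [(4,1)] -> total=1
Click 2 (5,0) count=0: revealed 5 new [(4,0) (5,0) (5,1) (6,0) (6,1)] -> total=6
Click 3 (4,2) count=2: revealed 1 new [(4,2)] -> total=7

Answer: .......
.......
.......
.......
###....
##.....
##.....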